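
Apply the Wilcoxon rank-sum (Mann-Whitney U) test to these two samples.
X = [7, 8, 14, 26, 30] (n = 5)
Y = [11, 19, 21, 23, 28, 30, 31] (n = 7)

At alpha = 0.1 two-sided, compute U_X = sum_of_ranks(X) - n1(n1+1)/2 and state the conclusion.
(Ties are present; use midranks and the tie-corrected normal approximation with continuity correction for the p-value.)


Step 1: Combine and sort all 12 observations; assign midranks.
sorted (value, group): (7,X), (8,X), (11,Y), (14,X), (19,Y), (21,Y), (23,Y), (26,X), (28,Y), (30,X), (30,Y), (31,Y)
ranks: 7->1, 8->2, 11->3, 14->4, 19->5, 21->6, 23->7, 26->8, 28->9, 30->10.5, 30->10.5, 31->12
Step 2: Rank sum for X: R1 = 1 + 2 + 4 + 8 + 10.5 = 25.5.
Step 3: U_X = R1 - n1(n1+1)/2 = 25.5 - 5*6/2 = 25.5 - 15 = 10.5.
       U_Y = n1*n2 - U_X = 35 - 10.5 = 24.5.
Step 4: Ties are present, so use the tie-corrected normal approximation (with continuity correction) for the p-value.
Step 5: p-value = 0.290307; compare to alpha = 0.1. fail to reject H0.

U_X = 10.5, p = 0.290307, fail to reject H0 at alpha = 0.1.


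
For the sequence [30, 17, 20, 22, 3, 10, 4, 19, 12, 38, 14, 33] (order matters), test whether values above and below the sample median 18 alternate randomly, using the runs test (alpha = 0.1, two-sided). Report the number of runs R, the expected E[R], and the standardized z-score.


Step 1: Compute median = 18; label A = above, B = below.
Labels in order: ABAABBBABABA  (n_A = 6, n_B = 6)
Step 2: Count runs R = 9.
Step 3: Under H0 (random ordering), E[R] = 2*n_A*n_B/(n_A+n_B) + 1 = 2*6*6/12 + 1 = 7.0000.
        Var[R] = 2*n_A*n_B*(2*n_A*n_B - n_A - n_B) / ((n_A+n_B)^2 * (n_A+n_B-1)) = 4320/1584 = 2.7273.
        SD[R] = 1.6514.
Step 4: Continuity-corrected z = (R - 0.5 - E[R]) / SD[R] = (9 - 0.5 - 7.0000) / 1.6514 = 0.9083.
Step 5: Two-sided p-value via normal approximation = 2*(1 - Phi(|z|)) = 0.363722.
Step 6: alpha = 0.1. fail to reject H0.

R = 9, z = 0.9083, p = 0.363722, fail to reject H0.


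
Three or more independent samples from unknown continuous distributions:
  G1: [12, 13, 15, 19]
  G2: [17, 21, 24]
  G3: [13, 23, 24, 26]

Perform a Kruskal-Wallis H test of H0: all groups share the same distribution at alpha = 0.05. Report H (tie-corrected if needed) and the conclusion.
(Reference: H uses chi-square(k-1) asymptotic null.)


Step 1: Combine all N = 11 observations and assign midranks.
sorted (value, group, rank): (12,G1,1), (13,G1,2.5), (13,G3,2.5), (15,G1,4), (17,G2,5), (19,G1,6), (21,G2,7), (23,G3,8), (24,G2,9.5), (24,G3,9.5), (26,G3,11)
Step 2: Sum ranks within each group.
R_1 = 13.5 (n_1 = 4)
R_2 = 21.5 (n_2 = 3)
R_3 = 31 (n_3 = 4)
Step 3: H = 12/(N(N+1)) * sum(R_i^2/n_i) - 3(N+1)
     = 12/(11*12) * (13.5^2/4 + 21.5^2/3 + 31^2/4) - 3*12
     = 0.090909 * 439.896 - 36
     = 3.990530.
Step 4: Ties present; correction factor C = 1 - 12/(11^3 - 11) = 0.990909. Corrected H = 3.990530 / 0.990909 = 4.027141.
Step 5: Under H0, H ~ chi^2(2); p-value = 0.133511.
Step 6: alpha = 0.05. fail to reject H0.

H = 4.0271, df = 2, p = 0.133511, fail to reject H0.


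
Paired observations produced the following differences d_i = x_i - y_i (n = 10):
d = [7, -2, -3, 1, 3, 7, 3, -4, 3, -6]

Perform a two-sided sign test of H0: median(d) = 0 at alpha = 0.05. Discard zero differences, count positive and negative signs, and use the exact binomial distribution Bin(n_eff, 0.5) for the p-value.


Step 1: Discard zero differences. Original n = 10; n_eff = number of nonzero differences = 10.
Nonzero differences (with sign): +7, -2, -3, +1, +3, +7, +3, -4, +3, -6
Step 2: Count signs: positive = 6, negative = 4.
Step 3: Under H0: P(positive) = 0.5, so the number of positives S ~ Bin(10, 0.5).
Step 4: Two-sided exact p-value = sum of Bin(10,0.5) probabilities at or below the observed probability = 0.753906.
Step 5: alpha = 0.05. fail to reject H0.

n_eff = 10, pos = 6, neg = 4, p = 0.753906, fail to reject H0.


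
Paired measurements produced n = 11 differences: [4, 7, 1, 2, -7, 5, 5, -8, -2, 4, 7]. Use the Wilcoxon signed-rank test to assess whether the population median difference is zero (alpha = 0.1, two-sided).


Step 1: Drop any zero differences (none here) and take |d_i|.
|d| = [4, 7, 1, 2, 7, 5, 5, 8, 2, 4, 7]
Step 2: Midrank |d_i| (ties get averaged ranks).
ranks: |4|->4.5, |7|->9, |1|->1, |2|->2.5, |7|->9, |5|->6.5, |5|->6.5, |8|->11, |2|->2.5, |4|->4.5, |7|->9
Step 3: Attach original signs; sum ranks with positive sign and with negative sign.
W+ = 4.5 + 9 + 1 + 2.5 + 6.5 + 6.5 + 4.5 + 9 = 43.5
W- = 9 + 11 + 2.5 = 22.5
(Check: W+ + W- = 66 should equal n(n+1)/2 = 66.)
Step 4: Test statistic W = min(W+, W-) = 22.5.
Step 5: Ties in |d|, so use the tie-corrected normal approximation.
        E[W] = n(n+1)/4 = 11*12/4 = 33.
        Tie groups: |d|=2 (t=2), |d|=4 (t=2), |d|=5 (t=2), |d|=7 (t=3); sum(t^3 - t) = 42.
        Var[W] = n(n+1)(2n+1)/24 - sum(t^3-t)/48 = 3036/24 - 42/48 = 125.625.
        z = (W - E[W]) / sqrt(Var[W]) = (22.5 - 33) / 11.2083 = -0.9368.
        Two-sided p = 2*Phi(z) = 0.348857.
Step 6: alpha = 0.1. fail to reject H0.

W+ = 43.5, W- = 22.5, W = min = 22.5, p = 0.348857, fail to reject H0.


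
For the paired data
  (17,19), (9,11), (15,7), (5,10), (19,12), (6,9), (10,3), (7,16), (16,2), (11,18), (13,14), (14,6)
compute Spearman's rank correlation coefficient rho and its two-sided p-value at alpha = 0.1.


Step 1: Rank x and y separately (midranks; no ties here).
rank(x): 17->11, 9->4, 15->9, 5->1, 19->12, 6->2, 10->5, 7->3, 16->10, 11->6, 13->7, 14->8
rank(y): 19->12, 11->7, 7->4, 10->6, 12->8, 9->5, 3->2, 16->10, 2->1, 18->11, 14->9, 6->3
Step 2: d_i = R_x(i) - R_y(i); compute d_i^2.
  (11-12)^2=1, (4-7)^2=9, (9-4)^2=25, (1-6)^2=25, (12-8)^2=16, (2-5)^2=9, (5-2)^2=9, (3-10)^2=49, (10-1)^2=81, (6-11)^2=25, (7-9)^2=4, (8-3)^2=25
sum(d^2) = 278.
Step 3: rho = 1 - 6*278 / (12*(12^2 - 1)) = 1 - 1668/1716 = 0.027972.
Step 4: Under H0, t = rho * sqrt((n-2)/(1-rho^2)) = 0.0885 ~ t(10).
Step 5: Two-sided p-value from the t-distribution with 10 df = 0.931234.
Step 6: alpha = 0.1. fail to reject H0.

rho = 0.0280, p = 0.931234, fail to reject H0 at alpha = 0.1.


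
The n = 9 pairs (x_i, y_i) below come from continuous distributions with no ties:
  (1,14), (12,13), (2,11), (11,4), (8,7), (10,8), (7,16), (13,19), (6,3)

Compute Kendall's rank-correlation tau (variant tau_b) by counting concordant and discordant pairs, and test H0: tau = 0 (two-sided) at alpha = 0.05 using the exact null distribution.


Step 1: Enumerate the 36 unordered pairs (i,j) with i<j and classify each by sign(x_j-x_i) * sign(y_j-y_i).
  (1,2):dx=+11,dy=-1->D; (1,3):dx=+1,dy=-3->D; (1,4):dx=+10,dy=-10->D; (1,5):dx=+7,dy=-7->D
  (1,6):dx=+9,dy=-6->D; (1,7):dx=+6,dy=+2->C; (1,8):dx=+12,dy=+5->C; (1,9):dx=+5,dy=-11->D
  (2,3):dx=-10,dy=-2->C; (2,4):dx=-1,dy=-9->C; (2,5):dx=-4,dy=-6->C; (2,6):dx=-2,dy=-5->C
  (2,7):dx=-5,dy=+3->D; (2,8):dx=+1,dy=+6->C; (2,9):dx=-6,dy=-10->C; (3,4):dx=+9,dy=-7->D
  (3,5):dx=+6,dy=-4->D; (3,6):dx=+8,dy=-3->D; (3,7):dx=+5,dy=+5->C; (3,8):dx=+11,dy=+8->C
  (3,9):dx=+4,dy=-8->D; (4,5):dx=-3,dy=+3->D; (4,6):dx=-1,dy=+4->D; (4,7):dx=-4,dy=+12->D
  (4,8):dx=+2,dy=+15->C; (4,9):dx=-5,dy=-1->C; (5,6):dx=+2,dy=+1->C; (5,7):dx=-1,dy=+9->D
  (5,8):dx=+5,dy=+12->C; (5,9):dx=-2,dy=-4->C; (6,7):dx=-3,dy=+8->D; (6,8):dx=+3,dy=+11->C
  (6,9):dx=-4,dy=-5->C; (7,8):dx=+6,dy=+3->C; (7,9):dx=-1,dy=-13->C; (8,9):dx=-7,dy=-16->C
Step 2: C = 20, D = 16, total pairs = 36.
Step 3: tau = (C - D)/(n(n-1)/2) = (20 - 16)/36 = 0.111111.
Step 4: Exact two-sided p-value (enumerate n! = 362880 permutations of y under H0): p = 0.761414.
Step 5: alpha = 0.05. fail to reject H0.

tau_b = 0.1111 (C=20, D=16), p = 0.761414, fail to reject H0.


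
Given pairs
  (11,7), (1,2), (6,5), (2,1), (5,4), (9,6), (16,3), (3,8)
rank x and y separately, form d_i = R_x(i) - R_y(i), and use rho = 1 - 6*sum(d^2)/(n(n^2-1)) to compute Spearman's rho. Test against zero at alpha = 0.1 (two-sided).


Step 1: Rank x and y separately (midranks; no ties here).
rank(x): 11->7, 1->1, 6->5, 2->2, 5->4, 9->6, 16->8, 3->3
rank(y): 7->7, 2->2, 5->5, 1->1, 4->4, 6->6, 3->3, 8->8
Step 2: d_i = R_x(i) - R_y(i); compute d_i^2.
  (7-7)^2=0, (1-2)^2=1, (5-5)^2=0, (2-1)^2=1, (4-4)^2=0, (6-6)^2=0, (8-3)^2=25, (3-8)^2=25
sum(d^2) = 52.
Step 3: rho = 1 - 6*52 / (8*(8^2 - 1)) = 1 - 312/504 = 0.380952.
Step 4: Under H0, t = rho * sqrt((n-2)/(1-rho^2)) = 1.0092 ~ t(6).
Step 5: Two-sided p-value from the t-distribution with 6 df = 0.351813.
Step 6: alpha = 0.1. fail to reject H0.

rho = 0.3810, p = 0.351813, fail to reject H0 at alpha = 0.1.


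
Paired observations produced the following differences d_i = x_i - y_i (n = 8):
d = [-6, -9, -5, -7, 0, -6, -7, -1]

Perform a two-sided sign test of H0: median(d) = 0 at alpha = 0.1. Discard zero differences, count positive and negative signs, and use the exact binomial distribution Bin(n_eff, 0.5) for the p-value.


Step 1: Discard zero differences. Original n = 8; n_eff = number of nonzero differences = 7.
Nonzero differences (with sign): -6, -9, -5, -7, -6, -7, -1
Step 2: Count signs: positive = 0, negative = 7.
Step 3: Under H0: P(positive) = 0.5, so the number of positives S ~ Bin(7, 0.5).
Step 4: Two-sided exact p-value = sum of Bin(7,0.5) probabilities at or below the observed probability = 0.015625.
Step 5: alpha = 0.1. reject H0.

n_eff = 7, pos = 0, neg = 7, p = 0.015625, reject H0.


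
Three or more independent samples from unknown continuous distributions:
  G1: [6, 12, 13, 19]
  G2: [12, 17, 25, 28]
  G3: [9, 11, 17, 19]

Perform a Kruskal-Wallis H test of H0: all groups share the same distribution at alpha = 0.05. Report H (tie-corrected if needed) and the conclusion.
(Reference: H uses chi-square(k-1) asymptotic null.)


Step 1: Combine all N = 12 observations and assign midranks.
sorted (value, group, rank): (6,G1,1), (9,G3,2), (11,G3,3), (12,G1,4.5), (12,G2,4.5), (13,G1,6), (17,G2,7.5), (17,G3,7.5), (19,G1,9.5), (19,G3,9.5), (25,G2,11), (28,G2,12)
Step 2: Sum ranks within each group.
R_1 = 21 (n_1 = 4)
R_2 = 35 (n_2 = 4)
R_3 = 22 (n_3 = 4)
Step 3: H = 12/(N(N+1)) * sum(R_i^2/n_i) - 3(N+1)
     = 12/(12*13) * (21^2/4 + 35^2/4 + 22^2/4) - 3*13
     = 0.076923 * 537.5 - 39
     = 2.346154.
Step 4: Ties present; correction factor C = 1 - 18/(12^3 - 12) = 0.989510. Corrected H = 2.346154 / 0.989510 = 2.371025.
Step 5: Under H0, H ~ chi^2(2); p-value = 0.305590.
Step 6: alpha = 0.05. fail to reject H0.

H = 2.3710, df = 2, p = 0.305590, fail to reject H0.


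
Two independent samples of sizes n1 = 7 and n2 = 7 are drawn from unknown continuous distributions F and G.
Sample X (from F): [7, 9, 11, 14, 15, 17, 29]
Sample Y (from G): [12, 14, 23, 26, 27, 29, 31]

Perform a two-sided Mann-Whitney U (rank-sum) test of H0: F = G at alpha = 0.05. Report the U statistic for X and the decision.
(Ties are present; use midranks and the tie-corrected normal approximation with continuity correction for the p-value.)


Step 1: Combine and sort all 14 observations; assign midranks.
sorted (value, group): (7,X), (9,X), (11,X), (12,Y), (14,X), (14,Y), (15,X), (17,X), (23,Y), (26,Y), (27,Y), (29,X), (29,Y), (31,Y)
ranks: 7->1, 9->2, 11->3, 12->4, 14->5.5, 14->5.5, 15->7, 17->8, 23->9, 26->10, 27->11, 29->12.5, 29->12.5, 31->14
Step 2: Rank sum for X: R1 = 1 + 2 + 3 + 5.5 + 7 + 8 + 12.5 = 39.
Step 3: U_X = R1 - n1(n1+1)/2 = 39 - 7*8/2 = 39 - 28 = 11.
       U_Y = n1*n2 - U_X = 49 - 11 = 38.
Step 4: Ties are present, so use the tie-corrected normal approximation (with continuity correction) for the p-value.
Step 5: p-value = 0.095964; compare to alpha = 0.05. fail to reject H0.

U_X = 11, p = 0.095964, fail to reject H0 at alpha = 0.05.


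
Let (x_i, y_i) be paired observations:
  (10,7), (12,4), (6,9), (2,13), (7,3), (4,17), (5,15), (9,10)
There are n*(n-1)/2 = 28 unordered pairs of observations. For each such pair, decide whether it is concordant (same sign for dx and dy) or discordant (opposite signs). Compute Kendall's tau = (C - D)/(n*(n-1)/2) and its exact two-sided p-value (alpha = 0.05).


Step 1: Enumerate the 28 unordered pairs (i,j) with i<j and classify each by sign(x_j-x_i) * sign(y_j-y_i).
  (1,2):dx=+2,dy=-3->D; (1,3):dx=-4,dy=+2->D; (1,4):dx=-8,dy=+6->D; (1,5):dx=-3,dy=-4->C
  (1,6):dx=-6,dy=+10->D; (1,7):dx=-5,dy=+8->D; (1,8):dx=-1,dy=+3->D; (2,3):dx=-6,dy=+5->D
  (2,4):dx=-10,dy=+9->D; (2,5):dx=-5,dy=-1->C; (2,6):dx=-8,dy=+13->D; (2,7):dx=-7,dy=+11->D
  (2,8):dx=-3,dy=+6->D; (3,4):dx=-4,dy=+4->D; (3,5):dx=+1,dy=-6->D; (3,6):dx=-2,dy=+8->D
  (3,7):dx=-1,dy=+6->D; (3,8):dx=+3,dy=+1->C; (4,5):dx=+5,dy=-10->D; (4,6):dx=+2,dy=+4->C
  (4,7):dx=+3,dy=+2->C; (4,8):dx=+7,dy=-3->D; (5,6):dx=-3,dy=+14->D; (5,7):dx=-2,dy=+12->D
  (5,8):dx=+2,dy=+7->C; (6,7):dx=+1,dy=-2->D; (6,8):dx=+5,dy=-7->D; (7,8):dx=+4,dy=-5->D
Step 2: C = 6, D = 22, total pairs = 28.
Step 3: tau = (C - D)/(n(n-1)/2) = (6 - 22)/28 = -0.571429.
Step 4: Exact two-sided p-value (enumerate n! = 40320 permutations of y under H0): p = 0.061012.
Step 5: alpha = 0.05. fail to reject H0.

tau_b = -0.5714 (C=6, D=22), p = 0.061012, fail to reject H0.


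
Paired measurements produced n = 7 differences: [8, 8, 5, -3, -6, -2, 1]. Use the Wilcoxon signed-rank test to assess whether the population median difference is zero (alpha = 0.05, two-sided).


Step 1: Drop any zero differences (none here) and take |d_i|.
|d| = [8, 8, 5, 3, 6, 2, 1]
Step 2: Midrank |d_i| (ties get averaged ranks).
ranks: |8|->6.5, |8|->6.5, |5|->4, |3|->3, |6|->5, |2|->2, |1|->1
Step 3: Attach original signs; sum ranks with positive sign and with negative sign.
W+ = 6.5 + 6.5 + 4 + 1 = 18
W- = 3 + 5 + 2 = 10
(Check: W+ + W- = 28 should equal n(n+1)/2 = 28.)
Step 4: Test statistic W = min(W+, W-) = 10.
Step 5: Ties in |d|, so use the tie-corrected normal approximation.
        E[W] = n(n+1)/4 = 7*8/4 = 14.
        Tie groups: |d|=8 (t=2); sum(t^3 - t) = 6.
        Var[W] = n(n+1)(2n+1)/24 - sum(t^3-t)/48 = 840/24 - 6/48 = 34.875.
        z = (W - E[W]) / sqrt(Var[W]) = (10 - 14) / 5.9055 = -0.6773.
        Two-sided p = 2*Phi(z) = 0.498194.
Step 6: alpha = 0.05. fail to reject H0.

W+ = 18, W- = 10, W = min = 10, p = 0.498194, fail to reject H0.


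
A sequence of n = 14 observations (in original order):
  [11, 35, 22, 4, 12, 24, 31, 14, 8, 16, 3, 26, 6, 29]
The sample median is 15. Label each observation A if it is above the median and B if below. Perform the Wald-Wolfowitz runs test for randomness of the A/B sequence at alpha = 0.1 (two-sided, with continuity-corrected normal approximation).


Step 1: Compute median = 15; label A = above, B = below.
Labels in order: BAABBAABBABABA  (n_A = 7, n_B = 7)
Step 2: Count runs R = 10.
Step 3: Under H0 (random ordering), E[R] = 2*n_A*n_B/(n_A+n_B) + 1 = 2*7*7/14 + 1 = 8.0000.
        Var[R] = 2*n_A*n_B*(2*n_A*n_B - n_A - n_B) / ((n_A+n_B)^2 * (n_A+n_B-1)) = 8232/2548 = 3.2308.
        SD[R] = 1.7974.
Step 4: Continuity-corrected z = (R - 0.5 - E[R]) / SD[R] = (10 - 0.5 - 8.0000) / 1.7974 = 0.8345.
Step 5: Two-sided p-value via normal approximation = 2*(1 - Phi(|z|)) = 0.403986.
Step 6: alpha = 0.1. fail to reject H0.

R = 10, z = 0.8345, p = 0.403986, fail to reject H0.


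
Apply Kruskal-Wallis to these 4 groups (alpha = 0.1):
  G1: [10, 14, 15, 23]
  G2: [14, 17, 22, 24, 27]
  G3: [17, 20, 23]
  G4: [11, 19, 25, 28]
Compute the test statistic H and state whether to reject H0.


Step 1: Combine all N = 16 observations and assign midranks.
sorted (value, group, rank): (10,G1,1), (11,G4,2), (14,G1,3.5), (14,G2,3.5), (15,G1,5), (17,G2,6.5), (17,G3,6.5), (19,G4,8), (20,G3,9), (22,G2,10), (23,G1,11.5), (23,G3,11.5), (24,G2,13), (25,G4,14), (27,G2,15), (28,G4,16)
Step 2: Sum ranks within each group.
R_1 = 21 (n_1 = 4)
R_2 = 48 (n_2 = 5)
R_3 = 27 (n_3 = 3)
R_4 = 40 (n_4 = 4)
Step 3: H = 12/(N(N+1)) * sum(R_i^2/n_i) - 3(N+1)
     = 12/(16*17) * (21^2/4 + 48^2/5 + 27^2/3 + 40^2/4) - 3*17
     = 0.044118 * 1214.05 - 51
     = 2.561029.
Step 4: Ties present; correction factor C = 1 - 18/(16^3 - 16) = 0.995588. Corrected H = 2.561029 / 0.995588 = 2.572378.
Step 5: Under H0, H ~ chi^2(3); p-value = 0.462353.
Step 6: alpha = 0.1. fail to reject H0.

H = 2.5724, df = 3, p = 0.462353, fail to reject H0.


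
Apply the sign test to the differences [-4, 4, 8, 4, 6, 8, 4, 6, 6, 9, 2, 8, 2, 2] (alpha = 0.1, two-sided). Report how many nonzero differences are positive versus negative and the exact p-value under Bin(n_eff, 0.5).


Step 1: Discard zero differences. Original n = 14; n_eff = number of nonzero differences = 14.
Nonzero differences (with sign): -4, +4, +8, +4, +6, +8, +4, +6, +6, +9, +2, +8, +2, +2
Step 2: Count signs: positive = 13, negative = 1.
Step 3: Under H0: P(positive) = 0.5, so the number of positives S ~ Bin(14, 0.5).
Step 4: Two-sided exact p-value = sum of Bin(14,0.5) probabilities at or below the observed probability = 0.001831.
Step 5: alpha = 0.1. reject H0.

n_eff = 14, pos = 13, neg = 1, p = 0.001831, reject H0.


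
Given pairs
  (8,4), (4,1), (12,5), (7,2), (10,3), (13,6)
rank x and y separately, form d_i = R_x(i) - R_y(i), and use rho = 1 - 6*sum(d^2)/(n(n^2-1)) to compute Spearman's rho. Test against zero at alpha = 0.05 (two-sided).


Step 1: Rank x and y separately (midranks; no ties here).
rank(x): 8->3, 4->1, 12->5, 7->2, 10->4, 13->6
rank(y): 4->4, 1->1, 5->5, 2->2, 3->3, 6->6
Step 2: d_i = R_x(i) - R_y(i); compute d_i^2.
  (3-4)^2=1, (1-1)^2=0, (5-5)^2=0, (2-2)^2=0, (4-3)^2=1, (6-6)^2=0
sum(d^2) = 2.
Step 3: rho = 1 - 6*2 / (6*(6^2 - 1)) = 1 - 12/210 = 0.942857.
Step 4: Under H0, t = rho * sqrt((n-2)/(1-rho^2)) = 5.6595 ~ t(4).
Step 5: Two-sided p-value from the t-distribution with 4 df = 0.004805.
Step 6: alpha = 0.05. reject H0.

rho = 0.9429, p = 0.004805, reject H0 at alpha = 0.05.


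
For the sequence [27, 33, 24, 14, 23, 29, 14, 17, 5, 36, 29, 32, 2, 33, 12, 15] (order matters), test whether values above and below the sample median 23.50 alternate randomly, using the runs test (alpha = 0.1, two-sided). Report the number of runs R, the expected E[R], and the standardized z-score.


Step 1: Compute median = 23.50; label A = above, B = below.
Labels in order: AAABBABBBAAABABB  (n_A = 8, n_B = 8)
Step 2: Count runs R = 8.
Step 3: Under H0 (random ordering), E[R] = 2*n_A*n_B/(n_A+n_B) + 1 = 2*8*8/16 + 1 = 9.0000.
        Var[R] = 2*n_A*n_B*(2*n_A*n_B - n_A - n_B) / ((n_A+n_B)^2 * (n_A+n_B-1)) = 14336/3840 = 3.7333.
        SD[R] = 1.9322.
Step 4: Continuity-corrected z = (R + 0.5 - E[R]) / SD[R] = (8 + 0.5 - 9.0000) / 1.9322 = -0.2588.
Step 5: Two-sided p-value via normal approximation = 2*(1 - Phi(|z|)) = 0.795809.
Step 6: alpha = 0.1. fail to reject H0.

R = 8, z = -0.2588, p = 0.795809, fail to reject H0.


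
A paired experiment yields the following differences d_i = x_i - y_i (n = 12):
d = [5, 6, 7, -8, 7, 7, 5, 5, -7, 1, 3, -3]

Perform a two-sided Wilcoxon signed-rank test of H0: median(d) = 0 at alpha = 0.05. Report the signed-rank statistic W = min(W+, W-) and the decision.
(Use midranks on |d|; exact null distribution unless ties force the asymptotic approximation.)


Step 1: Drop any zero differences (none here) and take |d_i|.
|d| = [5, 6, 7, 8, 7, 7, 5, 5, 7, 1, 3, 3]
Step 2: Midrank |d_i| (ties get averaged ranks).
ranks: |5|->5, |6|->7, |7|->9.5, |8|->12, |7|->9.5, |7|->9.5, |5|->5, |5|->5, |7|->9.5, |1|->1, |3|->2.5, |3|->2.5
Step 3: Attach original signs; sum ranks with positive sign and with negative sign.
W+ = 5 + 7 + 9.5 + 9.5 + 9.5 + 5 + 5 + 1 + 2.5 = 54
W- = 12 + 9.5 + 2.5 = 24
(Check: W+ + W- = 78 should equal n(n+1)/2 = 78.)
Step 4: Test statistic W = min(W+, W-) = 24.
Step 5: Ties in |d|, so use the tie-corrected normal approximation.
        E[W] = n(n+1)/4 = 12*13/4 = 39.
        Tie groups: |d|=3 (t=2), |d|=5 (t=3), |d|=7 (t=4); sum(t^3 - t) = 90.
        Var[W] = n(n+1)(2n+1)/24 - sum(t^3-t)/48 = 3900/24 - 90/48 = 160.625.
        z = (W - E[W]) / sqrt(Var[W]) = (24 - 39) / 12.6738 = -1.1835.
        Two-sided p = 2*Phi(z) = 0.236593.
Step 6: alpha = 0.05. fail to reject H0.

W+ = 54, W- = 24, W = min = 24, p = 0.236593, fail to reject H0.


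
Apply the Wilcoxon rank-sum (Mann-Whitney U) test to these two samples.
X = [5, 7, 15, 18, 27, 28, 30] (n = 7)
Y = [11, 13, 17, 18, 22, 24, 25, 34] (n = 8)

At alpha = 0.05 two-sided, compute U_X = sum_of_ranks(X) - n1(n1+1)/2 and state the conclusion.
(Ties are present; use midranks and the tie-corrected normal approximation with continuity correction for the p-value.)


Step 1: Combine and sort all 15 observations; assign midranks.
sorted (value, group): (5,X), (7,X), (11,Y), (13,Y), (15,X), (17,Y), (18,X), (18,Y), (22,Y), (24,Y), (25,Y), (27,X), (28,X), (30,X), (34,Y)
ranks: 5->1, 7->2, 11->3, 13->4, 15->5, 17->6, 18->7.5, 18->7.5, 22->9, 24->10, 25->11, 27->12, 28->13, 30->14, 34->15
Step 2: Rank sum for X: R1 = 1 + 2 + 5 + 7.5 + 12 + 13 + 14 = 54.5.
Step 3: U_X = R1 - n1(n1+1)/2 = 54.5 - 7*8/2 = 54.5 - 28 = 26.5.
       U_Y = n1*n2 - U_X = 56 - 26.5 = 29.5.
Step 4: Ties are present, so use the tie-corrected normal approximation (with continuity correction) for the p-value.
Step 5: p-value = 0.907786; compare to alpha = 0.05. fail to reject H0.

U_X = 26.5, p = 0.907786, fail to reject H0 at alpha = 0.05.


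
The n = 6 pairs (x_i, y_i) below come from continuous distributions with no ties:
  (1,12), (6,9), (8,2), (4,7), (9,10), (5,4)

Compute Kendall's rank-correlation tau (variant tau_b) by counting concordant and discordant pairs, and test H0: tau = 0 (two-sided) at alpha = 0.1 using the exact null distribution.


Step 1: Enumerate the 15 unordered pairs (i,j) with i<j and classify each by sign(x_j-x_i) * sign(y_j-y_i).
  (1,2):dx=+5,dy=-3->D; (1,3):dx=+7,dy=-10->D; (1,4):dx=+3,dy=-5->D; (1,5):dx=+8,dy=-2->D
  (1,6):dx=+4,dy=-8->D; (2,3):dx=+2,dy=-7->D; (2,4):dx=-2,dy=-2->C; (2,5):dx=+3,dy=+1->C
  (2,6):dx=-1,dy=-5->C; (3,4):dx=-4,dy=+5->D; (3,5):dx=+1,dy=+8->C; (3,6):dx=-3,dy=+2->D
  (4,5):dx=+5,dy=+3->C; (4,6):dx=+1,dy=-3->D; (5,6):dx=-4,dy=-6->C
Step 2: C = 6, D = 9, total pairs = 15.
Step 3: tau = (C - D)/(n(n-1)/2) = (6 - 9)/15 = -0.200000.
Step 4: Exact two-sided p-value (enumerate n! = 720 permutations of y under H0): p = 0.719444.
Step 5: alpha = 0.1. fail to reject H0.

tau_b = -0.2000 (C=6, D=9), p = 0.719444, fail to reject H0.


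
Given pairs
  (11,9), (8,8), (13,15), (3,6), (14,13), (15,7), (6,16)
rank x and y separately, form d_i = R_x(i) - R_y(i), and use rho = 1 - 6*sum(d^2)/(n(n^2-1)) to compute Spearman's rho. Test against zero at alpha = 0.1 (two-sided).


Step 1: Rank x and y separately (midranks; no ties here).
rank(x): 11->4, 8->3, 13->5, 3->1, 14->6, 15->7, 6->2
rank(y): 9->4, 8->3, 15->6, 6->1, 13->5, 7->2, 16->7
Step 2: d_i = R_x(i) - R_y(i); compute d_i^2.
  (4-4)^2=0, (3-3)^2=0, (5-6)^2=1, (1-1)^2=0, (6-5)^2=1, (7-2)^2=25, (2-7)^2=25
sum(d^2) = 52.
Step 3: rho = 1 - 6*52 / (7*(7^2 - 1)) = 1 - 312/336 = 0.071429.
Step 4: Under H0, t = rho * sqrt((n-2)/(1-rho^2)) = 0.1601 ~ t(5).
Step 5: Two-sided p-value from the t-distribution with 5 df = 0.879048.
Step 6: alpha = 0.1. fail to reject H0.

rho = 0.0714, p = 0.879048, fail to reject H0 at alpha = 0.1.


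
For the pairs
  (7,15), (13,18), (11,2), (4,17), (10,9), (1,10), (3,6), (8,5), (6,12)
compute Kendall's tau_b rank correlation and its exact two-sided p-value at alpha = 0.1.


Step 1: Enumerate the 36 unordered pairs (i,j) with i<j and classify each by sign(x_j-x_i) * sign(y_j-y_i).
  (1,2):dx=+6,dy=+3->C; (1,3):dx=+4,dy=-13->D; (1,4):dx=-3,dy=+2->D; (1,5):dx=+3,dy=-6->D
  (1,6):dx=-6,dy=-5->C; (1,7):dx=-4,dy=-9->C; (1,8):dx=+1,dy=-10->D; (1,9):dx=-1,dy=-3->C
  (2,3):dx=-2,dy=-16->C; (2,4):dx=-9,dy=-1->C; (2,5):dx=-3,dy=-9->C; (2,6):dx=-12,dy=-8->C
  (2,7):dx=-10,dy=-12->C; (2,8):dx=-5,dy=-13->C; (2,9):dx=-7,dy=-6->C; (3,4):dx=-7,dy=+15->D
  (3,5):dx=-1,dy=+7->D; (3,6):dx=-10,dy=+8->D; (3,7):dx=-8,dy=+4->D; (3,8):dx=-3,dy=+3->D
  (3,9):dx=-5,dy=+10->D; (4,5):dx=+6,dy=-8->D; (4,6):dx=-3,dy=-7->C; (4,7):dx=-1,dy=-11->C
  (4,8):dx=+4,dy=-12->D; (4,9):dx=+2,dy=-5->D; (5,6):dx=-9,dy=+1->D; (5,7):dx=-7,dy=-3->C
  (5,8):dx=-2,dy=-4->C; (5,9):dx=-4,dy=+3->D; (6,7):dx=+2,dy=-4->D; (6,8):dx=+7,dy=-5->D
  (6,9):dx=+5,dy=+2->C; (7,8):dx=+5,dy=-1->D; (7,9):dx=+3,dy=+6->C; (8,9):dx=-2,dy=+7->D
Step 2: C = 17, D = 19, total pairs = 36.
Step 3: tau = (C - D)/(n(n-1)/2) = (17 - 19)/36 = -0.055556.
Step 4: Exact two-sided p-value (enumerate n! = 362880 permutations of y under H0): p = 0.919455.
Step 5: alpha = 0.1. fail to reject H0.

tau_b = -0.0556 (C=17, D=19), p = 0.919455, fail to reject H0.


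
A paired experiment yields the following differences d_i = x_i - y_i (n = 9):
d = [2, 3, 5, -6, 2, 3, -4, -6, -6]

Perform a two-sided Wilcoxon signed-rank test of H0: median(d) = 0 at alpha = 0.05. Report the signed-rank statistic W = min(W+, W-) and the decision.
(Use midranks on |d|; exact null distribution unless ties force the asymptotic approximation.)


Step 1: Drop any zero differences (none here) and take |d_i|.
|d| = [2, 3, 5, 6, 2, 3, 4, 6, 6]
Step 2: Midrank |d_i| (ties get averaged ranks).
ranks: |2|->1.5, |3|->3.5, |5|->6, |6|->8, |2|->1.5, |3|->3.5, |4|->5, |6|->8, |6|->8
Step 3: Attach original signs; sum ranks with positive sign and with negative sign.
W+ = 1.5 + 3.5 + 6 + 1.5 + 3.5 = 16
W- = 8 + 5 + 8 + 8 = 29
(Check: W+ + W- = 45 should equal n(n+1)/2 = 45.)
Step 4: Test statistic W = min(W+, W-) = 16.
Step 5: Ties in |d|, so use the tie-corrected normal approximation.
        E[W] = n(n+1)/4 = 9*10/4 = 22.5.
        Tie groups: |d|=2 (t=2), |d|=3 (t=2), |d|=6 (t=3); sum(t^3 - t) = 36.
        Var[W] = n(n+1)(2n+1)/24 - sum(t^3-t)/48 = 1710/24 - 36/48 = 70.5.
        z = (W - E[W]) / sqrt(Var[W]) = (16 - 22.5) / 8.3964 = -0.7741.
        Two-sided p = 2*Phi(z) = 0.438849.
Step 6: alpha = 0.05. fail to reject H0.

W+ = 16, W- = 29, W = min = 16, p = 0.438849, fail to reject H0.


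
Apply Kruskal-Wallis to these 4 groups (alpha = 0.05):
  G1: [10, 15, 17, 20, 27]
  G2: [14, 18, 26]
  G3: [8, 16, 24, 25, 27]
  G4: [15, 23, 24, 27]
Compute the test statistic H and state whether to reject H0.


Step 1: Combine all N = 17 observations and assign midranks.
sorted (value, group, rank): (8,G3,1), (10,G1,2), (14,G2,3), (15,G1,4.5), (15,G4,4.5), (16,G3,6), (17,G1,7), (18,G2,8), (20,G1,9), (23,G4,10), (24,G3,11.5), (24,G4,11.5), (25,G3,13), (26,G2,14), (27,G1,16), (27,G3,16), (27,G4,16)
Step 2: Sum ranks within each group.
R_1 = 38.5 (n_1 = 5)
R_2 = 25 (n_2 = 3)
R_3 = 47.5 (n_3 = 5)
R_4 = 42 (n_4 = 4)
Step 3: H = 12/(N(N+1)) * sum(R_i^2/n_i) - 3(N+1)
     = 12/(17*18) * (38.5^2/5 + 25^2/3 + 47.5^2/5 + 42^2/4) - 3*18
     = 0.039216 * 1397.03 - 54
     = 0.785621.
Step 4: Ties present; correction factor C = 1 - 36/(17^3 - 17) = 0.992647. Corrected H = 0.785621 / 0.992647 = 0.791440.
Step 5: Under H0, H ~ chi^2(3); p-value = 0.851513.
Step 6: alpha = 0.05. fail to reject H0.

H = 0.7914, df = 3, p = 0.851513, fail to reject H0.


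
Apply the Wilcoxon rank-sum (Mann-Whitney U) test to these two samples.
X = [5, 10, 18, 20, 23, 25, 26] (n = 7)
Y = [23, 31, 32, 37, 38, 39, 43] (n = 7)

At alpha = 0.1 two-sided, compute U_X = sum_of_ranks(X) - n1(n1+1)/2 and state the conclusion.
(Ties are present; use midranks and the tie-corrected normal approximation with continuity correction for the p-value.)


Step 1: Combine and sort all 14 observations; assign midranks.
sorted (value, group): (5,X), (10,X), (18,X), (20,X), (23,X), (23,Y), (25,X), (26,X), (31,Y), (32,Y), (37,Y), (38,Y), (39,Y), (43,Y)
ranks: 5->1, 10->2, 18->3, 20->4, 23->5.5, 23->5.5, 25->7, 26->8, 31->9, 32->10, 37->11, 38->12, 39->13, 43->14
Step 2: Rank sum for X: R1 = 1 + 2 + 3 + 4 + 5.5 + 7 + 8 = 30.5.
Step 3: U_X = R1 - n1(n1+1)/2 = 30.5 - 7*8/2 = 30.5 - 28 = 2.5.
       U_Y = n1*n2 - U_X = 49 - 2.5 = 46.5.
Step 4: Ties are present, so use the tie-corrected normal approximation (with continuity correction) for the p-value.
Step 5: p-value = 0.005956; compare to alpha = 0.1. reject H0.

U_X = 2.5, p = 0.005956, reject H0 at alpha = 0.1.


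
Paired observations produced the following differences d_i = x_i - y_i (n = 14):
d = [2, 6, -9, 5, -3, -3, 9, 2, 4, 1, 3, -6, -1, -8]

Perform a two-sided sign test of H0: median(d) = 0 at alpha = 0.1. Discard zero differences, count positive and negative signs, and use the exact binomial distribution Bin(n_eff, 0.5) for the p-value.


Step 1: Discard zero differences. Original n = 14; n_eff = number of nonzero differences = 14.
Nonzero differences (with sign): +2, +6, -9, +5, -3, -3, +9, +2, +4, +1, +3, -6, -1, -8
Step 2: Count signs: positive = 8, negative = 6.
Step 3: Under H0: P(positive) = 0.5, so the number of positives S ~ Bin(14, 0.5).
Step 4: Two-sided exact p-value = sum of Bin(14,0.5) probabilities at or below the observed probability = 0.790527.
Step 5: alpha = 0.1. fail to reject H0.

n_eff = 14, pos = 8, neg = 6, p = 0.790527, fail to reject H0.


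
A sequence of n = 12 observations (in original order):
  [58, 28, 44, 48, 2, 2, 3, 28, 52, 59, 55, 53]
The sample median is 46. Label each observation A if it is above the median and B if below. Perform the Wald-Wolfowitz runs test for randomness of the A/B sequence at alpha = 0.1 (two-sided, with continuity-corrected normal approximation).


Step 1: Compute median = 46; label A = above, B = below.
Labels in order: ABBABBBBAAAA  (n_A = 6, n_B = 6)
Step 2: Count runs R = 5.
Step 3: Under H0 (random ordering), E[R] = 2*n_A*n_B/(n_A+n_B) + 1 = 2*6*6/12 + 1 = 7.0000.
        Var[R] = 2*n_A*n_B*(2*n_A*n_B - n_A - n_B) / ((n_A+n_B)^2 * (n_A+n_B-1)) = 4320/1584 = 2.7273.
        SD[R] = 1.6514.
Step 4: Continuity-corrected z = (R + 0.5 - E[R]) / SD[R] = (5 + 0.5 - 7.0000) / 1.6514 = -0.9083.
Step 5: Two-sided p-value via normal approximation = 2*(1 - Phi(|z|)) = 0.363722.
Step 6: alpha = 0.1. fail to reject H0.

R = 5, z = -0.9083, p = 0.363722, fail to reject H0.


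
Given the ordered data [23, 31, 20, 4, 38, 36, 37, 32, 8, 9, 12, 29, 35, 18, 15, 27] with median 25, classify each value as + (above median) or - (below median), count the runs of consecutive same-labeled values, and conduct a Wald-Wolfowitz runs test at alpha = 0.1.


Step 1: Compute median = 25; label A = above, B = below.
Labels in order: BABBAAAABBBAABBA  (n_A = 8, n_B = 8)
Step 2: Count runs R = 8.
Step 3: Under H0 (random ordering), E[R] = 2*n_A*n_B/(n_A+n_B) + 1 = 2*8*8/16 + 1 = 9.0000.
        Var[R] = 2*n_A*n_B*(2*n_A*n_B - n_A - n_B) / ((n_A+n_B)^2 * (n_A+n_B-1)) = 14336/3840 = 3.7333.
        SD[R] = 1.9322.
Step 4: Continuity-corrected z = (R + 0.5 - E[R]) / SD[R] = (8 + 0.5 - 9.0000) / 1.9322 = -0.2588.
Step 5: Two-sided p-value via normal approximation = 2*(1 - Phi(|z|)) = 0.795809.
Step 6: alpha = 0.1. fail to reject H0.

R = 8, z = -0.2588, p = 0.795809, fail to reject H0.


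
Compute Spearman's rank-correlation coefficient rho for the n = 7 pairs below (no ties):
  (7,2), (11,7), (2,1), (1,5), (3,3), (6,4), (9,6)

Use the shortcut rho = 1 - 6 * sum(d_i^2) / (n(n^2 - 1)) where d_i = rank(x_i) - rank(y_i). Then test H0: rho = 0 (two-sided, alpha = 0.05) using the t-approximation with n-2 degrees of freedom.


Step 1: Rank x and y separately (midranks; no ties here).
rank(x): 7->5, 11->7, 2->2, 1->1, 3->3, 6->4, 9->6
rank(y): 2->2, 7->7, 1->1, 5->5, 3->3, 4->4, 6->6
Step 2: d_i = R_x(i) - R_y(i); compute d_i^2.
  (5-2)^2=9, (7-7)^2=0, (2-1)^2=1, (1-5)^2=16, (3-3)^2=0, (4-4)^2=0, (6-6)^2=0
sum(d^2) = 26.
Step 3: rho = 1 - 6*26 / (7*(7^2 - 1)) = 1 - 156/336 = 0.535714.
Step 4: Under H0, t = rho * sqrt((n-2)/(1-rho^2)) = 1.4186 ~ t(5).
Step 5: Two-sided p-value from the t-distribution with 5 df = 0.215217.
Step 6: alpha = 0.05. fail to reject H0.

rho = 0.5357, p = 0.215217, fail to reject H0 at alpha = 0.05.


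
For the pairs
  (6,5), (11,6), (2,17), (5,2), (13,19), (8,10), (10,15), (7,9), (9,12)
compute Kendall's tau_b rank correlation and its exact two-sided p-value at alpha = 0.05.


Step 1: Enumerate the 36 unordered pairs (i,j) with i<j and classify each by sign(x_j-x_i) * sign(y_j-y_i).
  (1,2):dx=+5,dy=+1->C; (1,3):dx=-4,dy=+12->D; (1,4):dx=-1,dy=-3->C; (1,5):dx=+7,dy=+14->C
  (1,6):dx=+2,dy=+5->C; (1,7):dx=+4,dy=+10->C; (1,8):dx=+1,dy=+4->C; (1,9):dx=+3,dy=+7->C
  (2,3):dx=-9,dy=+11->D; (2,4):dx=-6,dy=-4->C; (2,5):dx=+2,dy=+13->C; (2,6):dx=-3,dy=+4->D
  (2,7):dx=-1,dy=+9->D; (2,8):dx=-4,dy=+3->D; (2,9):dx=-2,dy=+6->D; (3,4):dx=+3,dy=-15->D
  (3,5):dx=+11,dy=+2->C; (3,6):dx=+6,dy=-7->D; (3,7):dx=+8,dy=-2->D; (3,8):dx=+5,dy=-8->D
  (3,9):dx=+7,dy=-5->D; (4,5):dx=+8,dy=+17->C; (4,6):dx=+3,dy=+8->C; (4,7):dx=+5,dy=+13->C
  (4,8):dx=+2,dy=+7->C; (4,9):dx=+4,dy=+10->C; (5,6):dx=-5,dy=-9->C; (5,7):dx=-3,dy=-4->C
  (5,8):dx=-6,dy=-10->C; (5,9):dx=-4,dy=-7->C; (6,7):dx=+2,dy=+5->C; (6,8):dx=-1,dy=-1->C
  (6,9):dx=+1,dy=+2->C; (7,8):dx=-3,dy=-6->C; (7,9):dx=-1,dy=-3->C; (8,9):dx=+2,dy=+3->C
Step 2: C = 25, D = 11, total pairs = 36.
Step 3: tau = (C - D)/(n(n-1)/2) = (25 - 11)/36 = 0.388889.
Step 4: Exact two-sided p-value (enumerate n! = 362880 permutations of y under H0): p = 0.180181.
Step 5: alpha = 0.05. fail to reject H0.

tau_b = 0.3889 (C=25, D=11), p = 0.180181, fail to reject H0.


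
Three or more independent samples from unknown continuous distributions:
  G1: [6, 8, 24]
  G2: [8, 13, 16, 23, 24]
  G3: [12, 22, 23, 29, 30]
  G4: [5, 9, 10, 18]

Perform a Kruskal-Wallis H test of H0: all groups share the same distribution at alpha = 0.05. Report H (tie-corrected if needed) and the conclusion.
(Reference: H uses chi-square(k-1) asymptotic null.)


Step 1: Combine all N = 17 observations and assign midranks.
sorted (value, group, rank): (5,G4,1), (6,G1,2), (8,G1,3.5), (8,G2,3.5), (9,G4,5), (10,G4,6), (12,G3,7), (13,G2,8), (16,G2,9), (18,G4,10), (22,G3,11), (23,G2,12.5), (23,G3,12.5), (24,G1,14.5), (24,G2,14.5), (29,G3,16), (30,G3,17)
Step 2: Sum ranks within each group.
R_1 = 20 (n_1 = 3)
R_2 = 47.5 (n_2 = 5)
R_3 = 63.5 (n_3 = 5)
R_4 = 22 (n_4 = 4)
Step 3: H = 12/(N(N+1)) * sum(R_i^2/n_i) - 3(N+1)
     = 12/(17*18) * (20^2/3 + 47.5^2/5 + 63.5^2/5 + 22^2/4) - 3*18
     = 0.039216 * 1512.03 - 54
     = 5.295425.
Step 4: Ties present; correction factor C = 1 - 18/(17^3 - 17) = 0.996324. Corrected H = 5.295425 / 0.996324 = 5.314965.
Step 5: Under H0, H ~ chi^2(3); p-value = 0.150134.
Step 6: alpha = 0.05. fail to reject H0.

H = 5.3150, df = 3, p = 0.150134, fail to reject H0.


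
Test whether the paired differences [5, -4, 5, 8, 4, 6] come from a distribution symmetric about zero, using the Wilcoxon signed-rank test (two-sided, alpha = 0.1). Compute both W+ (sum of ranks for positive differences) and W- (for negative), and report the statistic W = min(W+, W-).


Step 1: Drop any zero differences (none here) and take |d_i|.
|d| = [5, 4, 5, 8, 4, 6]
Step 2: Midrank |d_i| (ties get averaged ranks).
ranks: |5|->3.5, |4|->1.5, |5|->3.5, |8|->6, |4|->1.5, |6|->5
Step 3: Attach original signs; sum ranks with positive sign and with negative sign.
W+ = 3.5 + 3.5 + 6 + 1.5 + 5 = 19.5
W- = 1.5 = 1.5
(Check: W+ + W- = 21 should equal n(n+1)/2 = 21.)
Step 4: Test statistic W = min(W+, W-) = 1.5.
Step 5: Ties in |d|, so use the tie-corrected normal approximation.
        E[W] = n(n+1)/4 = 6*7/4 = 10.5.
        Tie groups: |d|=4 (t=2), |d|=5 (t=2); sum(t^3 - t) = 12.
        Var[W] = n(n+1)(2n+1)/24 - sum(t^3-t)/48 = 546/24 - 12/48 = 22.5.
        z = (W - E[W]) / sqrt(Var[W]) = (1.5 - 10.5) / 4.7434 = -1.8974.
        Two-sided p = 2*Phi(z) = 0.057780.
Step 6: alpha = 0.1. reject H0.

W+ = 19.5, W- = 1.5, W = min = 1.5, p = 0.057780, reject H0.


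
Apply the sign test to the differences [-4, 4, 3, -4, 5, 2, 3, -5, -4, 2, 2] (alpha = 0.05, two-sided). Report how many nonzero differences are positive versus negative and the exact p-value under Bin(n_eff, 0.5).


Step 1: Discard zero differences. Original n = 11; n_eff = number of nonzero differences = 11.
Nonzero differences (with sign): -4, +4, +3, -4, +5, +2, +3, -5, -4, +2, +2
Step 2: Count signs: positive = 7, negative = 4.
Step 3: Under H0: P(positive) = 0.5, so the number of positives S ~ Bin(11, 0.5).
Step 4: Two-sided exact p-value = sum of Bin(11,0.5) probabilities at or below the observed probability = 0.548828.
Step 5: alpha = 0.05. fail to reject H0.

n_eff = 11, pos = 7, neg = 4, p = 0.548828, fail to reject H0.


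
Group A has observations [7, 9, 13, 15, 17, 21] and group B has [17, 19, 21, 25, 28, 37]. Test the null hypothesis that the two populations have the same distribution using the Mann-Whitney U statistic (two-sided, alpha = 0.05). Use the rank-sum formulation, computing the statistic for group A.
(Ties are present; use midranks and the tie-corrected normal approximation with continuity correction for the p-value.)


Step 1: Combine and sort all 12 observations; assign midranks.
sorted (value, group): (7,X), (9,X), (13,X), (15,X), (17,X), (17,Y), (19,Y), (21,X), (21,Y), (25,Y), (28,Y), (37,Y)
ranks: 7->1, 9->2, 13->3, 15->4, 17->5.5, 17->5.5, 19->7, 21->8.5, 21->8.5, 25->10, 28->11, 37->12
Step 2: Rank sum for X: R1 = 1 + 2 + 3 + 4 + 5.5 + 8.5 = 24.
Step 3: U_X = R1 - n1(n1+1)/2 = 24 - 6*7/2 = 24 - 21 = 3.
       U_Y = n1*n2 - U_X = 36 - 3 = 33.
Step 4: Ties are present, so use the tie-corrected normal approximation (with continuity correction) for the p-value.
Step 5: p-value = 0.019805; compare to alpha = 0.05. reject H0.

U_X = 3, p = 0.019805, reject H0 at alpha = 0.05.


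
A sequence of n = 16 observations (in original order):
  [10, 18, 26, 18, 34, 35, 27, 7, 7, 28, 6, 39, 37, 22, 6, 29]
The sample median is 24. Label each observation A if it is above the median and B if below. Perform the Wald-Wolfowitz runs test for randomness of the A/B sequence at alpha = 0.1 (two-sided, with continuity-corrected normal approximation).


Step 1: Compute median = 24; label A = above, B = below.
Labels in order: BBABAAABBABAABBA  (n_A = 8, n_B = 8)
Step 2: Count runs R = 10.
Step 3: Under H0 (random ordering), E[R] = 2*n_A*n_B/(n_A+n_B) + 1 = 2*8*8/16 + 1 = 9.0000.
        Var[R] = 2*n_A*n_B*(2*n_A*n_B - n_A - n_B) / ((n_A+n_B)^2 * (n_A+n_B-1)) = 14336/3840 = 3.7333.
        SD[R] = 1.9322.
Step 4: Continuity-corrected z = (R - 0.5 - E[R]) / SD[R] = (10 - 0.5 - 9.0000) / 1.9322 = 0.2588.
Step 5: Two-sided p-value via normal approximation = 2*(1 - Phi(|z|)) = 0.795809.
Step 6: alpha = 0.1. fail to reject H0.

R = 10, z = 0.2588, p = 0.795809, fail to reject H0.


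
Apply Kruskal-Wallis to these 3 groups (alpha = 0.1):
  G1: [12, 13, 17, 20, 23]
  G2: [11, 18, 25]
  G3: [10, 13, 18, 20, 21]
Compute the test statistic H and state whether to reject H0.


Step 1: Combine all N = 13 observations and assign midranks.
sorted (value, group, rank): (10,G3,1), (11,G2,2), (12,G1,3), (13,G1,4.5), (13,G3,4.5), (17,G1,6), (18,G2,7.5), (18,G3,7.5), (20,G1,9.5), (20,G3,9.5), (21,G3,11), (23,G1,12), (25,G2,13)
Step 2: Sum ranks within each group.
R_1 = 35 (n_1 = 5)
R_2 = 22.5 (n_2 = 3)
R_3 = 33.5 (n_3 = 5)
Step 3: H = 12/(N(N+1)) * sum(R_i^2/n_i) - 3(N+1)
     = 12/(13*14) * (35^2/5 + 22.5^2/3 + 33.5^2/5) - 3*14
     = 0.065934 * 638.2 - 42
     = 0.079121.
Step 4: Ties present; correction factor C = 1 - 18/(13^3 - 13) = 0.991758. Corrected H = 0.079121 / 0.991758 = 0.079778.
Step 5: Under H0, H ~ chi^2(2); p-value = 0.960896.
Step 6: alpha = 0.1. fail to reject H0.

H = 0.0798, df = 2, p = 0.960896, fail to reject H0.


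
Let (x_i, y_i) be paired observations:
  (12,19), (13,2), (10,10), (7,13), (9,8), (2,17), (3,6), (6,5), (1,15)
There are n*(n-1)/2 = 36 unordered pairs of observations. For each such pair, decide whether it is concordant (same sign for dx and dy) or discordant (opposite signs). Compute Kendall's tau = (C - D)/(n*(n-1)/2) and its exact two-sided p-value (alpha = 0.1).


Step 1: Enumerate the 36 unordered pairs (i,j) with i<j and classify each by sign(x_j-x_i) * sign(y_j-y_i).
  (1,2):dx=+1,dy=-17->D; (1,3):dx=-2,dy=-9->C; (1,4):dx=-5,dy=-6->C; (1,5):dx=-3,dy=-11->C
  (1,6):dx=-10,dy=-2->C; (1,7):dx=-9,dy=-13->C; (1,8):dx=-6,dy=-14->C; (1,9):dx=-11,dy=-4->C
  (2,3):dx=-3,dy=+8->D; (2,4):dx=-6,dy=+11->D; (2,5):dx=-4,dy=+6->D; (2,6):dx=-11,dy=+15->D
  (2,7):dx=-10,dy=+4->D; (2,8):dx=-7,dy=+3->D; (2,9):dx=-12,dy=+13->D; (3,4):dx=-3,dy=+3->D
  (3,5):dx=-1,dy=-2->C; (3,6):dx=-8,dy=+7->D; (3,7):dx=-7,dy=-4->C; (3,8):dx=-4,dy=-5->C
  (3,9):dx=-9,dy=+5->D; (4,5):dx=+2,dy=-5->D; (4,6):dx=-5,dy=+4->D; (4,7):dx=-4,dy=-7->C
  (4,8):dx=-1,dy=-8->C; (4,9):dx=-6,dy=+2->D; (5,6):dx=-7,dy=+9->D; (5,7):dx=-6,dy=-2->C
  (5,8):dx=-3,dy=-3->C; (5,9):dx=-8,dy=+7->D; (6,7):dx=+1,dy=-11->D; (6,8):dx=+4,dy=-12->D
  (6,9):dx=-1,dy=-2->C; (7,8):dx=+3,dy=-1->D; (7,9):dx=-2,dy=+9->D; (8,9):dx=-5,dy=+10->D
Step 2: C = 15, D = 21, total pairs = 36.
Step 3: tau = (C - D)/(n(n-1)/2) = (15 - 21)/36 = -0.166667.
Step 4: Exact two-sided p-value (enumerate n! = 362880 permutations of y under H0): p = 0.612202.
Step 5: alpha = 0.1. fail to reject H0.

tau_b = -0.1667 (C=15, D=21), p = 0.612202, fail to reject H0.
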